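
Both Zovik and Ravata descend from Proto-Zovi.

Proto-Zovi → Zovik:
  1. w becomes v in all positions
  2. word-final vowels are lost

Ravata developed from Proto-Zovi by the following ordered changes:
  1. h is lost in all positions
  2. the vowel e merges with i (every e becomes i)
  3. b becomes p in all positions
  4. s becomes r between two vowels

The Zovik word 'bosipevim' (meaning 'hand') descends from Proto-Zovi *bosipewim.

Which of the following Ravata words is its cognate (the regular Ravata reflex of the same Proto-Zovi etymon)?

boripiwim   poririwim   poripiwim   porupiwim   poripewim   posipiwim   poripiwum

poripiwim

Ravata: *bosipewim > bosipiwim > posipiwim > poripiwim  (by vowel merger, unconditioned shift, rhotacism)
Among the options, 'poripiwim' alone shows every Ravata change applied in order.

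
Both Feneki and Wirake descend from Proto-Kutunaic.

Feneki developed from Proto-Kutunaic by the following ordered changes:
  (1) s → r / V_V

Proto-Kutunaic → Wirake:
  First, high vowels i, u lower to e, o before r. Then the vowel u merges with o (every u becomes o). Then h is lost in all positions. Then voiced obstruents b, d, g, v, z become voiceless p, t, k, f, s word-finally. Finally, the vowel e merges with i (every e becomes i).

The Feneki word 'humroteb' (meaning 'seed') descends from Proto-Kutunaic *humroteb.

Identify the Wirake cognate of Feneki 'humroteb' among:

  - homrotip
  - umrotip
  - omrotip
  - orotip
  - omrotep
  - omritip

Wirake: *humroteb > homroteb > omroteb > omrotep > omrotip  (by vowel merger, h-loss, final devoicing, vowel merger)
Among the options, 'omrotip' alone shows every Wirake change applied in order.

omrotip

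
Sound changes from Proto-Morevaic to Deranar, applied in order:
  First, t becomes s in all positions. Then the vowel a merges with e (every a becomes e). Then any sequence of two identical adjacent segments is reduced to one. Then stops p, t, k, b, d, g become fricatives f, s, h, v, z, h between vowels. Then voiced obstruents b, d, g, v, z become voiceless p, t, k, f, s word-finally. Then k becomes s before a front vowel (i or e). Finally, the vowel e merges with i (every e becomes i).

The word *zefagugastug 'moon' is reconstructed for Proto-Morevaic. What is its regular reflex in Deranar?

Deranar: *zefagugastug > zefagugassug > zefegugessug > zefegugesug > zefehuhesug > zefehuhesuk > zifihuhisuk  (by unconditioned shift, vowel merger, degemination, intervocalic lenition, final devoicing, vowel merger)

zifihuhisuk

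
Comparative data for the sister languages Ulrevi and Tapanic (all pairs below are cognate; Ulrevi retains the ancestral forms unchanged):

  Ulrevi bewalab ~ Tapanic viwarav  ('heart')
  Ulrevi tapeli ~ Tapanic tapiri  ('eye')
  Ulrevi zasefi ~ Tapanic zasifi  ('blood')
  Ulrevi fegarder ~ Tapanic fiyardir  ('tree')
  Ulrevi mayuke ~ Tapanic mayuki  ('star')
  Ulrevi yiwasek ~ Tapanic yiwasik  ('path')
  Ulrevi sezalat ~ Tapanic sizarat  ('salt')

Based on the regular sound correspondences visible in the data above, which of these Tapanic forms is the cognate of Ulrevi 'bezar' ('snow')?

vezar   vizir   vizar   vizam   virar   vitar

bewalab ~ viwarav — Ulrevi b corresponds to Tapanic v word-initially before a front vowel.
bewalab ~ viwarav, tapeli ~ tapiri — Ulrevi e corresponds to Tapanic i after a consonant, before a consonant other than r, m, n, p, b, f, v.
Applying these to Ulrevi 'bezar':
  bezar → vezar   (b→v word-initially before a front vowel)
  vezar → vizar   (e→i after a consonant, before a consonant other than r, m, n, p, b, f, v)
So the Tapanic cognate is 'vizar'.

vizar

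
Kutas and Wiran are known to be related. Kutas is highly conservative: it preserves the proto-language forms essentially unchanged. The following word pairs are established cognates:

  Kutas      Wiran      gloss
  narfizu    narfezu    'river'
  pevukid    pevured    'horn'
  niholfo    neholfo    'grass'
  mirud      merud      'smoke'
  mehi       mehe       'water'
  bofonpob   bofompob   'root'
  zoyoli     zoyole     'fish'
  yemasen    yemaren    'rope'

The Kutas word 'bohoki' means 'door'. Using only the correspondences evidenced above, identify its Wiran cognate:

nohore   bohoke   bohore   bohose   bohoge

bohore

pevukid ~ pevured — Kutas k corresponds to Wiran r between vowels (before a front vowel).
mehi ~ mehe, zoyoli ~ zoyole — Kutas i corresponds to Wiran e word-finally.
Applying these to Kutas 'bohoki':
  bohoki → bohori   (k→r between vowels (before a front vowel))
  bohori → bohore   (i→e word-finally)
So the Wiran cognate is 'bohore'.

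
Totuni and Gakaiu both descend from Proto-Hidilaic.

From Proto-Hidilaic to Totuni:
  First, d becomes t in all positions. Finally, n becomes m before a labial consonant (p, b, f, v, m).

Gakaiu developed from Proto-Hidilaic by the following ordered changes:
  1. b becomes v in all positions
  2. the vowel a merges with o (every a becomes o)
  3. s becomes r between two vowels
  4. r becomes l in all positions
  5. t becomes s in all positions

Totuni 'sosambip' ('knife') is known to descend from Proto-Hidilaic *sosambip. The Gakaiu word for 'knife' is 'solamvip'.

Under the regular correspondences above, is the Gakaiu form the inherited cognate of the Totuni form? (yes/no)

Derive the expected Gakaiu reflex of *sosambip:
Gakaiu: *sosambip > sosamvip > sosomvip > soromvip > solomvip  (by unconditioned shift, vowel merger, rhotacism, unconditioned shift)
The regular Gakaiu reflex would be 'solomvip', but the attested form is 'solamvip'. The correspondence is irregular, so they are not cognates (the Gakaiu form has a different source).

no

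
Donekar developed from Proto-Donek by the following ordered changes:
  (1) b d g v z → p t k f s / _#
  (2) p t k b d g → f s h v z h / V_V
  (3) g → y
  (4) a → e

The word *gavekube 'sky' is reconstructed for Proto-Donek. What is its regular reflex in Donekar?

yevehuve

Donekar: start from *gavekube.
  rule 1: no change — gavekube
  rule 2 (intervocalic lenition): gavekube → gavehuve
  rule 3 (unconditioned shift): gavehuve → yavehuve
  rule 4 (vowel merger): yavehuve → yevehuve
  ⇒ Donekar yevehuve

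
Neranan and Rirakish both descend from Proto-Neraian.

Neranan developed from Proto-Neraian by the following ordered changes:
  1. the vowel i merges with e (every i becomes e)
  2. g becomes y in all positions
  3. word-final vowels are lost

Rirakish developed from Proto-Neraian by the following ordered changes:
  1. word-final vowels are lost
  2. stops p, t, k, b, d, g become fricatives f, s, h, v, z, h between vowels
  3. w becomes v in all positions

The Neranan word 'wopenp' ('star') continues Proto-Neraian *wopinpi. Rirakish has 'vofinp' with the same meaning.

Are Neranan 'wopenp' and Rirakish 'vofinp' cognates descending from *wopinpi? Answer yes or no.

Derive the expected Rirakish reflex of *wopinpi:
Rirakish: start from *wopinpi.
  rule 1 (apocope): wopinpi → wopinp
  rule 2 (intervocalic lenition): wopinp → wofinp
  rule 3 (unconditioned shift): wofinp → vofinp
  ⇒ Rirakish vofinp
Rirakish 'vofinp' matches the regular reflex exactly, so the pair is cognate.

yes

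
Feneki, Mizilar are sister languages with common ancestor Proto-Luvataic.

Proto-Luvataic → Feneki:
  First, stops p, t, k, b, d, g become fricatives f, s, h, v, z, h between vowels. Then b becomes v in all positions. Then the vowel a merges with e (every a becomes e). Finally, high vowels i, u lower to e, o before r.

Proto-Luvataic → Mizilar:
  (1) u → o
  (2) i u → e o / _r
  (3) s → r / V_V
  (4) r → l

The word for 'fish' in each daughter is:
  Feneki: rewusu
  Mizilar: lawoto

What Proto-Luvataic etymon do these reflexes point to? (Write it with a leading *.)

Position 1: Feneki has r, Mizilar has l. Feneki preserves r here (none of its changes turn any other segment into r), so the proto-segment is *r.
Position 2: Feneki has e, Mizilar has a. Mizilar preserves a here (none of its changes turn any other segment into a), so the proto-segment is *a.
Position 4: Feneki has u, Mizilar has o. Feneki preserves u here (none of its changes turn any other segment into u), so the proto-segment is *u.
Continuing position by position gives *rawutu; check it forward:
Feneki: start from *rawutu.
  rule 1 (intervocalic lenition): rawutu → rawusu
  rule 2: no change — rawusu
  rule 3 (vowel merger): rawusu → rewusu
  rule 4: no change — rewusu
  ⇒ Feneki rewusu
Mizilar: *rawutu
  rawutu → rawoto   [vowel merger]
  rawoto (rule 2 does not apply)
  rawoto (rule 3 does not apply)
  rawoto → lawoto   [unconditioned shift]
  giving Mizilar lawoto.
*rawutu is the unique common source.

*rawutu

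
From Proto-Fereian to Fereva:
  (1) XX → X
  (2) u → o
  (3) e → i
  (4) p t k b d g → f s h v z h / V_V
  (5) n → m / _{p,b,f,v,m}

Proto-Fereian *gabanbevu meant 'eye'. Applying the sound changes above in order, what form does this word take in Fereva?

Fereva: *gabanbevu
  gabanbevu (rule 1 does not apply)
  gabanbevu → gabanbevo   [vowel merger]
  gabanbevo → gabanbivo   [vowel merger]
  gabanbivo → gavanbivo   [intervocalic lenition]
  gavanbivo → gavambivo   [nasal place assimilation]
  giving Fereva gavambivo.

gavambivo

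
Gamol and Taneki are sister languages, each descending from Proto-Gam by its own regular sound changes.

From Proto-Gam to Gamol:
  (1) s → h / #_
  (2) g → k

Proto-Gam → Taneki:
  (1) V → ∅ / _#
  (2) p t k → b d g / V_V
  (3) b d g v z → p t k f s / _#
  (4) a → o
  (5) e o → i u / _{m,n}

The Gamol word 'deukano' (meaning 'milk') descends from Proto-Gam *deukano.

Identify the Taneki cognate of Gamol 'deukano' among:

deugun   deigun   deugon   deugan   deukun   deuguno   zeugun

Taneki: *deukano
  deukano → deukan   [apocope]
  deukan → deugan   [intervocalic voicing]
  deugan (rule 3 does not apply)
  deugan → deugon   [vowel merger]
  deugon → deugun   [pre-nasal raising]
  giving Taneki deugun.
Only 'deugun' matches the regular Taneki development of *deukano.

deugun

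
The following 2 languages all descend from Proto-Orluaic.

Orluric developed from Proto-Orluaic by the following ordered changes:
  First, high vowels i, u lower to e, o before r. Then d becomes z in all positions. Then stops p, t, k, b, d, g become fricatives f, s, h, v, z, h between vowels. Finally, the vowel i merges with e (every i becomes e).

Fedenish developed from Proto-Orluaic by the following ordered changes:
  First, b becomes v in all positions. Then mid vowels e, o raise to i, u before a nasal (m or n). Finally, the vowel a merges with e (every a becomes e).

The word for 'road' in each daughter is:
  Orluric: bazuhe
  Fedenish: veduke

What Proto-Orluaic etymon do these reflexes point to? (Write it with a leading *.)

*baduke

Position 3: Orluric has z, Fedenish has d. Fedenish preserves d here (none of its changes turn any other segment into d), so the proto-segment is *d.
Position 1: Orluric has b, Fedenish has v. Orluric preserves b here (none of its changes turn any other segment into b), so the proto-segment is *b.
Continuing position by position gives *baduke; check it forward:
Orluric: *baduke > bazuke > bazuhe  (by unconditioned shift, intervocalic lenition)
Fedenish: *baduke > vaduke > veduke  (by unconditioned shift, vowel merger)
No other proto-form is consistent with every reflex, so the reconstruction is *baduke.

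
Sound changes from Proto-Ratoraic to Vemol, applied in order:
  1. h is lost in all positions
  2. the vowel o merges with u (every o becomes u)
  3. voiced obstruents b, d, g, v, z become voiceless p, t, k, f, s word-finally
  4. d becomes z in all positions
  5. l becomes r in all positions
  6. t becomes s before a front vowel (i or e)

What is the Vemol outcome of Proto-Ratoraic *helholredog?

Vemol: *helholredog
  helholredog → elolredog   [h-loss]
  elolredog → elulredug   [vowel merger]
  elulredug → elulreduk   [final devoicing]
  elulreduk → elulrezuk   [unconditioned shift]
  elulrezuk → erurrezuk   [unconditioned shift]
  erurrezuk (rule 6 does not apply)
  giving Vemol erurrezuk.

erurrezuk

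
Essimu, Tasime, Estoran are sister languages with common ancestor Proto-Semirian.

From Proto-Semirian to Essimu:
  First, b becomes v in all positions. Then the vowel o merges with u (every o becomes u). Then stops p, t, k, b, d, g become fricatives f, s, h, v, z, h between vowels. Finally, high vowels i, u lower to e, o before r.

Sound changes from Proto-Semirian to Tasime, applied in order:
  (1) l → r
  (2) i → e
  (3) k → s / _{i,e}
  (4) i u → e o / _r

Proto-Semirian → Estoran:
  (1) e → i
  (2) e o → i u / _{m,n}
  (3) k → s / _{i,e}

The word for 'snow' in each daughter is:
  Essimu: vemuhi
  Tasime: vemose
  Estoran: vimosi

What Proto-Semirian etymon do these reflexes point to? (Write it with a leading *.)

Position 2: Essimu has e, Tasime has e, Estoran has i. Taking the neighbouring segments as reconstructed: Essimu e can only go back to *e; Tasime e could go back to *e or *i; Estoran i could go back to *e or *i — the one source consistent with every daughter is *e.
Position 6: Essimu has i, Tasime has e, Estoran has i. Essimu preserves i here (none of its changes turn any other segment into i), so the proto-segment is *i.
Position 5: Essimu has h, Tasime has s, Estoran has s. Taking the neighbouring segments as reconstructed: Essimu h could go back to *k or *g or *h; Tasime s could go back to *k or *s; Estoran s could go back to *k or *s — the one source consistent with every daughter is *k.
This points to *vemoki. Verify forward in each daughter:
Essimu: *vemoki
  vemoki (rule 1 does not apply)
  vemoki → vemuki   [vowel merger]
  vemuki → vemuhi   [intervocalic lenition]
  vemuhi (rule 4 does not apply)
  giving Essimu vemuhi.
Tasime: *vemoki > vemoke > vemose  (by vowel merger, palatalisation)
Estoran: start from *vemoki.
  rule 1 (vowel merger): vemoki → vimoki
  rule 2: no change — vimoki
  rule 3 (palatalisation): vimoki → vimosi
  ⇒ Estoran vimosi
No other proto-form is consistent with every reflex, so the reconstruction is *vemoki.

*vemoki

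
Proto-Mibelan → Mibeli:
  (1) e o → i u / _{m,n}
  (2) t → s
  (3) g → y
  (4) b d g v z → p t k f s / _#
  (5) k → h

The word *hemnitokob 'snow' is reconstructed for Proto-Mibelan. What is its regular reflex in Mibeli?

Mibeli: *hemnitokob > himnitokob > himnisokob > himnisokop > himnisohop  (by pre-nasal raising, unconditioned shift, final devoicing, unconditioned shift)

himnisohop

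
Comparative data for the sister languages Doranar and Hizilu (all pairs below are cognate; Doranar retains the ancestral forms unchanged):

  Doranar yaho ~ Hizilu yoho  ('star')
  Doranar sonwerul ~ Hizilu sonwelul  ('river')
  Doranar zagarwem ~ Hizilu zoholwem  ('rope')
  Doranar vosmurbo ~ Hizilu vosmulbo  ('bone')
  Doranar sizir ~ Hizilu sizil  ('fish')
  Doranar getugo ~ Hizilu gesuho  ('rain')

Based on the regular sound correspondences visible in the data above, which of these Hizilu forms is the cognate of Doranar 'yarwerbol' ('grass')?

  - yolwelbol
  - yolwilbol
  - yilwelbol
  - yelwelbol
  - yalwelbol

yolwelbol

zagarwem ~ zoholwem — Doranar a corresponds to Hizilu o after a consonant, before r.
zagarwem ~ zoholwem — Doranar r corresponds to Hizilu l after a vowel, before a consonant other than r, m, n, p, b, f, v.
vosmurbo ~ vosmulbo — Doranar r corresponds to Hizilu l after a vowel, before a labial obstruent.
Applying these to Doranar 'yarwerbol':
  yarwerbol → yorwerbol   (a→o after a consonant, before r)
  yorwerbol → yolwerbol   (r→l after a vowel, before a consonant other than r, m, n, p, b, f, v)
  yolwerbol → yolwelbol   (r→l after a vowel, before a labial obstruent)
So the Hizilu cognate is 'yolwelbol'.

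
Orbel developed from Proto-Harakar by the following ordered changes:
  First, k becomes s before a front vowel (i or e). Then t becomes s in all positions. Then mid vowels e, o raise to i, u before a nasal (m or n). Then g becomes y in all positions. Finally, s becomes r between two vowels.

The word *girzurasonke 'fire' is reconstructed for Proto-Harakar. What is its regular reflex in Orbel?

Orbel: *girzurasonke
  girzurasonke → girzurasonse   [palatalisation]
  girzurasonse (rule 2 does not apply)
  girzurasonse → girzurasunse   [pre-nasal raising]
  girzurasunse → yirzurasunse   [unconditioned shift]
  yirzurasunse → yirzurarunse   [rhotacism]
  giving Orbel yirzurarunse.

yirzurarunse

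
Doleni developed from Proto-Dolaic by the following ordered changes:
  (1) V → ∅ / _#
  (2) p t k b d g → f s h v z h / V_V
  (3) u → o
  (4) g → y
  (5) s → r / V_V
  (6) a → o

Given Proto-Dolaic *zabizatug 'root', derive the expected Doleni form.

zovizoroy

Doleni: *zabizatug
  zabizatug (rule 1 does not apply)
  zabizatug → zavizasug   [intervocalic lenition]
  zavizasug → zavizasog   [vowel merger]
  zavizasog → zavizasoy   [unconditioned shift]
  zavizasoy → zavizaroy   [rhotacism]
  zavizaroy → zovizoroy   [vowel merger]
  giving Doleni zovizoroy.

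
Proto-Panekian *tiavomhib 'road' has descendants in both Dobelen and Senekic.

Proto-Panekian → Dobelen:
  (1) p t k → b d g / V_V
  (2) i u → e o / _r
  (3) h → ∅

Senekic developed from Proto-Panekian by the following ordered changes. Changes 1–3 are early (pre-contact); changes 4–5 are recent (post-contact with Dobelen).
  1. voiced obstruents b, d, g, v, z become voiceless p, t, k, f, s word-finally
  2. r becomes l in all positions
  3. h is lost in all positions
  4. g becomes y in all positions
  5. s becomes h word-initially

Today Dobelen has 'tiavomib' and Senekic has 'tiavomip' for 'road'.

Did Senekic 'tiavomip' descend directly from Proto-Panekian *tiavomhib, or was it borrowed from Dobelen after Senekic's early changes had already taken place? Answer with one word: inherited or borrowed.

inherited

If inherited, *tiavomhib would pass through all of Senekic's changes:
Senekic: *tiavomhib
  tiavomhib → tiavomhip   [final devoicing]
  tiavomhip (rule 2 does not apply)
  tiavomhip → tiavomip   [h-loss]
  tiavomip (rule 4 does not apply)
  tiavomip (rule 5 does not apply)
  giving Senekic tiavomip.
If borrowed from Dobelen 'tiavomib' after the early changes, it would undergo only the recent ones:
  rule 4 (unconditioned shift): no change (tiavomib)
  rule 5 (debuccalisation): no change (tiavomib)
  ⇒ as a loan: tiavomib
Senekic 'tiavomip' matches the inherited outcome exactly, so it is an inherited cognate, not a loan.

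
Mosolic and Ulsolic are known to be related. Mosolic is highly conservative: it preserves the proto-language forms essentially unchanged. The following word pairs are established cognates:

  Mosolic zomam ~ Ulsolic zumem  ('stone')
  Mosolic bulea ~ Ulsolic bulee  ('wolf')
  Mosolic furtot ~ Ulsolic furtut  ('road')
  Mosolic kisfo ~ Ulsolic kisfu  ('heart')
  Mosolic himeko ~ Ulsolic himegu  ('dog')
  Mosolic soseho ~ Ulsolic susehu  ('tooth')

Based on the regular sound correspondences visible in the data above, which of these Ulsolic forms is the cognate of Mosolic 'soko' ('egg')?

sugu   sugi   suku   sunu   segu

furtot ~ furtut, soseho ~ susehu — Mosolic o corresponds to Ulsolic u after a consonant, before a consonant other than r, m, n, p, b, f, v.
himeko ~ himegu — Mosolic k corresponds to Ulsolic g between vowels (before a back vowel).
kisfo ~ kisfu, himeko ~ himegu — Mosolic o corresponds to Ulsolic u word-finally.
Applying these to Mosolic 'soko':
  soko → suko   (o→u after a consonant, before a consonant other than r, m, n, p, b, f, v)
  suko → sugo   (k→g between vowels (before a back vowel))
  sugo → sugu   (o→u word-finally)
So the Ulsolic cognate is 'sugu'.

sugu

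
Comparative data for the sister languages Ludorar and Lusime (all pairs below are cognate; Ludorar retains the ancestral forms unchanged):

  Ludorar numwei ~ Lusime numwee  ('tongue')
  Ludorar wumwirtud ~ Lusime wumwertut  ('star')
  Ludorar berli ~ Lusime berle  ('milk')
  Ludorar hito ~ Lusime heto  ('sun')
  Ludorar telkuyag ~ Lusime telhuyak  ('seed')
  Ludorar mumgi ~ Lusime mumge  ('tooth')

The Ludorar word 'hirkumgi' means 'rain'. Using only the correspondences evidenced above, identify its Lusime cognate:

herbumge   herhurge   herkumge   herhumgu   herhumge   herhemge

herhumge

wumwirtud ~ wumwertut — Ludorar i corresponds to Lusime e after a consonant, before r.
telkuyag ~ telhuyak — Ludorar k corresponds to Lusime h after a consonant, before a back vowel.
berli ~ berle, mumgi ~ mumge — Ludorar i corresponds to Lusime e word-finally.
Applying these to Ludorar 'hirkumgi':
  hirkumgi → herkumgi   (i→e after a consonant, before r)
  herkumgi → herhumgi   (k→h after a consonant, before a back vowel)
  herhumgi → herhumge   (i→e word-finally)
So the Lusime cognate is 'herhumge'.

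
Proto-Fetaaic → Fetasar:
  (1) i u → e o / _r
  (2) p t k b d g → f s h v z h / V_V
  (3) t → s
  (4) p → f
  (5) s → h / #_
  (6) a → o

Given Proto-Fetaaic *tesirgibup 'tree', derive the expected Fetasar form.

Fetasar: *tesirgibup
  tesirgibup → tesergibup   [pre-rhotic lowering]
  tesergibup → tesergivup   [intervocalic lenition]
  tesergivup → sesergivup   [unconditioned shift]
  sesergivup → sesergivuf   [unconditioned shift]
  sesergivuf → hesergivuf   [debuccalisation]
  hesergivuf (rule 6 does not apply)
  giving Fetasar hesergivuf.

hesergivuf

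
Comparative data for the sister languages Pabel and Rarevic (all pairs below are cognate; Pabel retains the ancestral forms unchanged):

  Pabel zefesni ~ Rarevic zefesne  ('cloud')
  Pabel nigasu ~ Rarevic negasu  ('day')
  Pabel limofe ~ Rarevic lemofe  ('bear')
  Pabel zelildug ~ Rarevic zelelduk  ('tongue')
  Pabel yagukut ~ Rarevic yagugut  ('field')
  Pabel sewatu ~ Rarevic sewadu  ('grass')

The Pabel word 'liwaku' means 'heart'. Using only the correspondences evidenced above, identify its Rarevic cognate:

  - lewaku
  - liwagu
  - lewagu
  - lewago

nigasu ~ negasu, zelildug ~ zelelduk — Pabel i corresponds to Rarevic e after a consonant, before a consonant other than r, m, n, p, b, f, v.
yagukut ~ yagugut — Pabel k corresponds to Rarevic g between vowels (before a back vowel).
Applying these to Pabel 'liwaku':
  liwaku → lewaku   (i→e after a consonant, before a consonant other than r, m, n, p, b, f, v)
  lewaku → lewagu   (k→g between vowels (before a back vowel))
So the Rarevic cognate is 'lewagu'.

lewagu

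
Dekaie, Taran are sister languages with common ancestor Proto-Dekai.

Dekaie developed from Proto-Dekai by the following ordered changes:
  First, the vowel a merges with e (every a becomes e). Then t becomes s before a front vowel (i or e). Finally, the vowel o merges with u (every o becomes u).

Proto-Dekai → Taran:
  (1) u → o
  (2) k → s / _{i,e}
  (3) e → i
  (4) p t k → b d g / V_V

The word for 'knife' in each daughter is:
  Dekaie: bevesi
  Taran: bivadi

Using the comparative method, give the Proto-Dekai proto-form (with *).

Position 2: Dekaie has e, Taran has i. Taking the neighbouring segments as reconstructed: Dekaie e could go back to *a or *e; Taran i could go back to *e or *i — the one source consistent with every daughter is *e.
Position 4: Dekaie has e, Taran has a. Taran preserves a here (none of its changes turn any other segment into a), so the proto-segment is *a.
Position 5: Dekaie has s, Taran has d. Taking the neighbouring segments as reconstructed: Dekaie s could go back to *t or *s; Taran d could go back to *t or *d — the one source consistent with every daughter is *t.
Verify the candidate proto-form against each daughter:
Dekaie: start from *bevati.
  rule 1 (vowel merger): bevati → beveti
  rule 2 (palatalisation): beveti → bevesi
  rule 3: no change — bevesi
  ⇒ Dekaie bevesi
Taran: *bevati > bivati > bivadi  (by vowel merger, intervocalic voicing)
No other proto-form is consistent with every reflex, so the reconstruction is *bevati.

*bevati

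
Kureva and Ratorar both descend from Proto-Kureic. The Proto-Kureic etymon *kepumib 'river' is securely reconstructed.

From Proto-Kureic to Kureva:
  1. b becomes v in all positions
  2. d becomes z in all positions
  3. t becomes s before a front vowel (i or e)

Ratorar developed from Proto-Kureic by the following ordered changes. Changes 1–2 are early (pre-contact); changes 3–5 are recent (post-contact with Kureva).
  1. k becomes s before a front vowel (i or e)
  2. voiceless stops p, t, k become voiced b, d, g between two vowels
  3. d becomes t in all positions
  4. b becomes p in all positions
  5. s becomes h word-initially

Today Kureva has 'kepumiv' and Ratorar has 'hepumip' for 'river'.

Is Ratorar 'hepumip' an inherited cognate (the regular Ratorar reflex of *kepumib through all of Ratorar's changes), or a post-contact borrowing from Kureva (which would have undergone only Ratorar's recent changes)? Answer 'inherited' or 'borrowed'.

inherited

If inherited, *kepumib would pass through all of Ratorar's changes:
Ratorar: *kepumib > sepumib > sebumib > sepumip > hepumip  (by palatalisation, intervocalic voicing, unconditioned shift, debuccalisation)
If borrowed from Kureva 'kepumiv' after the early changes, it would undergo only the recent ones:
  rule 3 (unconditioned shift): no change (kepumiv)
  rule 4 (unconditioned shift): no change (kepumiv)
  rule 5 (debuccalisation): no change (kepumiv)
  ⇒ as a loan: kepumiv
Ratorar 'hepumip' matches the inherited outcome exactly, so it is an inherited cognate, not a loan.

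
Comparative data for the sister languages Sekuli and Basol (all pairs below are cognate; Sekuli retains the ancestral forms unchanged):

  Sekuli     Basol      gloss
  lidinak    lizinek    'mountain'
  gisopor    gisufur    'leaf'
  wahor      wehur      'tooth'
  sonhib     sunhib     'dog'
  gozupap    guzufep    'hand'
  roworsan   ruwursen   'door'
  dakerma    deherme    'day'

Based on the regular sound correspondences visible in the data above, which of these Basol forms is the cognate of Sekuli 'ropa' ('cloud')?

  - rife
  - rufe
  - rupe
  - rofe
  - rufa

gisopor ~ gisufur — Sekuli o corresponds to Basol u after a consonant, before a labial obstruent.
gozupap ~ guzufep — Sekuli p corresponds to Basol f between vowels (before a back vowel).
dakerma ~ deherme — Sekuli a corresponds to Basol e word-finally.
Applying these to Sekuli 'ropa':
  ropa → rupa   (o→u after a consonant, before a labial obstruent)
  rupa → rufa   (p→f between vowels (before a back vowel))
  rufa → rufe   (a→e word-finally)
So the Basol cognate is 'rufe'.

rufe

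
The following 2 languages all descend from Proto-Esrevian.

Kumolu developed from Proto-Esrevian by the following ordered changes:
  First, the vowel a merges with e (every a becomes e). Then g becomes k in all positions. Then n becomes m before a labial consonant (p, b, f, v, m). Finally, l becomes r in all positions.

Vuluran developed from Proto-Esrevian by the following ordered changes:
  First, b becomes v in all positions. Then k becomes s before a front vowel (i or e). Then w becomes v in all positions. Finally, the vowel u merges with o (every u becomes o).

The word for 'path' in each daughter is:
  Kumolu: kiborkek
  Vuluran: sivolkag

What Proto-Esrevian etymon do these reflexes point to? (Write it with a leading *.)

*kibolkag

Position 8: Kumolu has k, Vuluran has g. Vuluran preserves g here (none of its changes turn any other segment into g), so the proto-segment is *g.
Position 7: Kumolu has e, Vuluran has a. Vuluran preserves a here (none of its changes turn any other segment into a), so the proto-segment is *a.
Verify the candidate proto-form against each daughter:
Kumolu: start from *kibolkag.
  rule 1 (vowel merger): kibolkag → kibolkeg
  rule 2 (unconditioned shift): kibolkeg → kibolkek
  rule 3: no change — kibolkek
  rule 4 (unconditioned shift): kibolkek → kiborkek
  ⇒ Kumolu kiborkek
Vuluran: *kibolkag > kivolkag > sivolkag  (by unconditioned shift, palatalisation)
Only *kibolkag yields all of Kumolu kiborkek, Vuluran sivolkag.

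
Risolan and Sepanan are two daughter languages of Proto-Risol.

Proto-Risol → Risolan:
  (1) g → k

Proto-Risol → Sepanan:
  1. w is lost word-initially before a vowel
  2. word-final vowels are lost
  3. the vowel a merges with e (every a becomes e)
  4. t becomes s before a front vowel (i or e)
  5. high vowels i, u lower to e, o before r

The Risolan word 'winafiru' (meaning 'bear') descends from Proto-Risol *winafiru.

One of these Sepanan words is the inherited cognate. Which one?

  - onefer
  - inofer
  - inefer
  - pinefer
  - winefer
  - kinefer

Sepanan: start from *winafiru.
  rule 1 (glide loss): winafiru → inafiru
  rule 2 (apocope): inafiru → inafir
  rule 3 (vowel merger): inafir → inefir
  rule 4: no change — inefir
  rule 5 (pre-rhotic lowering): inefir → inefer
  ⇒ Sepanan inefer
The other candidates each miss or misapply at least one Sepanan change.

inefer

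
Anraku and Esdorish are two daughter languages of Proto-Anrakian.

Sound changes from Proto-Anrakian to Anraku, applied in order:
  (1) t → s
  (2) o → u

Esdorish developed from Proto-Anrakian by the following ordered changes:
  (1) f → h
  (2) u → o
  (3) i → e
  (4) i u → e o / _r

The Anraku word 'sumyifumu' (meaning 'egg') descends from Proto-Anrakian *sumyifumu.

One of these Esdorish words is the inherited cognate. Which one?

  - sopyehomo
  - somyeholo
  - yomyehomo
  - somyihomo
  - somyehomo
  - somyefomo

Esdorish: *sumyifumu
  sumyifumu → sumyihumu   [unconditioned shift]
  sumyihumu → somyihomo   [vowel merger]
  somyihomo → somyehomo   [vowel merger]
  somyehomo (rule 4 does not apply)
  giving Esdorish somyehomo.
Only 'somyehomo' matches the regular Esdorish development of *sumyifumu.

somyehomo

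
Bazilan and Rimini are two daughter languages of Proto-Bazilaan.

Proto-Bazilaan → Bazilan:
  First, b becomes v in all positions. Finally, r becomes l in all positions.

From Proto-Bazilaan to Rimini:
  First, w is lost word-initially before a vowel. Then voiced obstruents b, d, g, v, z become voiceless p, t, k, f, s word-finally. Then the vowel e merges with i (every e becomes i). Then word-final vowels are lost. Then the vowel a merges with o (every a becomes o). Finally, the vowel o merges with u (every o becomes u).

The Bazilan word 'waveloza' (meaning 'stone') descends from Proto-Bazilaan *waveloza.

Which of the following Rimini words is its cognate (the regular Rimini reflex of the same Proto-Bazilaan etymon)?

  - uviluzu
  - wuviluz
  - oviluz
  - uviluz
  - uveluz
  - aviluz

uviluz

Rimini: start from *waveloza.
  rule 1 (glide loss): waveloza → aveloza
  rule 2: no change — aveloza
  rule 3 (vowel merger): aveloza → aviloza
  rule 4 (apocope): aviloza → aviloz
  rule 5 (vowel merger): aviloz → oviloz
  rule 6 (vowel merger): oviloz → uviluz
  ⇒ Rimini uviluz
Among the options, 'uviluz' alone shows every Rimini change applied in order.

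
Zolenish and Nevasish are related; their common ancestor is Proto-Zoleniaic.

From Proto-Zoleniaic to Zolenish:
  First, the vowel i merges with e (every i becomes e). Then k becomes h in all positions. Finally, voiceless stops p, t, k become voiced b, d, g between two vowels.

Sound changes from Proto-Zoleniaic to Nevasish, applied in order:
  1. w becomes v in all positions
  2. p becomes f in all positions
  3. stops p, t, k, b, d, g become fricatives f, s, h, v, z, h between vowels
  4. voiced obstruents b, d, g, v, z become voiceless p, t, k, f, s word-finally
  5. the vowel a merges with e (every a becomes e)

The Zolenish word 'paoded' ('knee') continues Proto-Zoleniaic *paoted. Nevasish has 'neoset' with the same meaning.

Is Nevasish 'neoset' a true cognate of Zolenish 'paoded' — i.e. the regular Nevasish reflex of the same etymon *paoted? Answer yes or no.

no

Derive the expected Nevasish reflex of *paoted:
Nevasish: *paoted
  paoted (rule 1 does not apply)
  paoted → faoted   [unconditioned shift]
  faoted → faosed   [intervocalic lenition]
  faosed → faoset   [final devoicing]
  faoset → feoset   [vowel merger]
  giving Nevasish feoset.
The regular Nevasish reflex would be 'feoset', but the attested form is 'neoset'. The correspondence is irregular, so they are not cognates (the Nevasish form has a different source).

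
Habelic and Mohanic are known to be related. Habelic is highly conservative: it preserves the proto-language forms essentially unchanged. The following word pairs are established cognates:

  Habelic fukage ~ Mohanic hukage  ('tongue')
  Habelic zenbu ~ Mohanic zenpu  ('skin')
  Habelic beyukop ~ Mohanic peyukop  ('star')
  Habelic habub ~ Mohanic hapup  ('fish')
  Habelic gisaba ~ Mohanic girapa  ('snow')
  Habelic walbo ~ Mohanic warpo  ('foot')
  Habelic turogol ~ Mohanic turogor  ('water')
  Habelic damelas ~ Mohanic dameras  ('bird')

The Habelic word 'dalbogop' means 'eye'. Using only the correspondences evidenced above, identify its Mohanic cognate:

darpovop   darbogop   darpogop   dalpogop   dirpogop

darpogop

walbo ~ warpo — Habelic l corresponds to Mohanic r after a vowel, before a labial obstruent.
walbo ~ warpo — Habelic b corresponds to Mohanic p after a consonant, before a back vowel.
Applying these to Habelic 'dalbogop':
  dalbogop → darbogop   (l→r after a vowel, before a labial obstruent)
  darbogop → darpogop   (b→p after a consonant, before a back vowel)
So the Mohanic cognate is 'darpogop'.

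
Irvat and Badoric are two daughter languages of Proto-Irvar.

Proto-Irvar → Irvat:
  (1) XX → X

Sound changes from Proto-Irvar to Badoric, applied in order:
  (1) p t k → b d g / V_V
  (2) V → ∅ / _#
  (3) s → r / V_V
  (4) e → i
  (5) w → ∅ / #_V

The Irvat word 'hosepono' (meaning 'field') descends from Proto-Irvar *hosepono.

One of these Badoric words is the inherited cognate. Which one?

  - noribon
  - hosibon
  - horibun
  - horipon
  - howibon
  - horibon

Badoric: *hosepono
  hosepono → hosebono   [intervocalic voicing]
  hosebono → hosebon   [apocope]
  hosebon → horebon   [rhotacism]
  horebon → horibon   [vowel merger]
  horibon (rule 5 does not apply)
  giving Badoric horibon.
Only 'horibon' matches the regular Badoric development of *hosepono.

horibon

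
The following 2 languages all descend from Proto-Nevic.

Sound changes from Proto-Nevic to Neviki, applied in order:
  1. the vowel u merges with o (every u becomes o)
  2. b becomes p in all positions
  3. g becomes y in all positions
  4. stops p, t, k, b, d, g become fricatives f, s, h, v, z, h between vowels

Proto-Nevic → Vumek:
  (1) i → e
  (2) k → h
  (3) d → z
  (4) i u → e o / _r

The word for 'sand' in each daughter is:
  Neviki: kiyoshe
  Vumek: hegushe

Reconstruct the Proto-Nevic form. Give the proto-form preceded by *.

*kigushe

Position 3: Neviki has y, Vumek has g. Vumek preserves g here (none of its changes turn any other segment into g), so the proto-segment is *g.
Position 4: Neviki has o, Vumek has u. Vumek preserves u here (none of its changes turn any other segment into u), so the proto-segment is *u.
Position 1: Neviki has k, Vumek has h. Neviki preserves k here (none of its changes turn any other segment into k), so the proto-segment is *k.
Continuing position by position gives *kigushe; check it forward:
Neviki: *kigushe > kigoshe > kiyoshe  (by vowel merger, unconditioned shift)
Vumek: *kigushe
  kigushe → kegushe   [vowel merger]
  kegushe → hegushe   [unconditioned shift]
  hegushe (rule 3 does not apply)
  hegushe (rule 4 does not apply)
  giving Vumek hegushe.
No other proto-form is consistent with every reflex, so the reconstruction is *kigushe.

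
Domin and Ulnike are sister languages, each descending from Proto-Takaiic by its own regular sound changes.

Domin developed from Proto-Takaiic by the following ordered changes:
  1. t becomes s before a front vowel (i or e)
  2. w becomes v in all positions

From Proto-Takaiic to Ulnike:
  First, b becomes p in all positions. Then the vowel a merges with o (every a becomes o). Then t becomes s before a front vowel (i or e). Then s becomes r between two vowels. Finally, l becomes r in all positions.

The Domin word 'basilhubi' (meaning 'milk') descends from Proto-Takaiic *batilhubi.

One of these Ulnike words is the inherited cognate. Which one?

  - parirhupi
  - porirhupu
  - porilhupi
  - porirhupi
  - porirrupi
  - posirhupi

Ulnike: start from *batilhubi.
  rule 1 (unconditioned shift): batilhubi → patilhupi
  rule 2 (vowel merger): patilhupi → potilhupi
  rule 3 (palatalisation): potilhupi → posilhupi
  rule 4 (rhotacism): posilhupi → porilhupi
  rule 5 (unconditioned shift): porilhupi → porirhupi
  ⇒ Ulnike porirhupi

porirhupi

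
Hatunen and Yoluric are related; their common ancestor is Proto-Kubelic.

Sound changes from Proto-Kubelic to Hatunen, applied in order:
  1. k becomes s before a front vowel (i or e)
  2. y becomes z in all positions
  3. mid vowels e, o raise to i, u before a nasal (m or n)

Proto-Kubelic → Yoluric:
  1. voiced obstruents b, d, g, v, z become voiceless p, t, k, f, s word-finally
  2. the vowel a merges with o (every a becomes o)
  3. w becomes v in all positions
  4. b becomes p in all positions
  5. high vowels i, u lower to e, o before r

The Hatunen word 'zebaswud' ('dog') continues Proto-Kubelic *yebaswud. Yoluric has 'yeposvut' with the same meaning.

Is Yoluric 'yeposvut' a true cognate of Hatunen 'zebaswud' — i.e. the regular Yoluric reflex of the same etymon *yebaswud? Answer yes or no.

Derive the expected Yoluric reflex of *yebaswud:
Yoluric: *yebaswud
  yebaswud → yebaswut   [final devoicing]
  yebaswut → yeboswut   [vowel merger]
  yeboswut → yebosvut   [unconditioned shift]
  yebosvut → yeposvut   [unconditioned shift]
  yeposvut (rule 5 does not apply)
  giving Yoluric yeposvut.
Yoluric 'yeposvut' matches the regular reflex exactly, so the pair is cognate.

yes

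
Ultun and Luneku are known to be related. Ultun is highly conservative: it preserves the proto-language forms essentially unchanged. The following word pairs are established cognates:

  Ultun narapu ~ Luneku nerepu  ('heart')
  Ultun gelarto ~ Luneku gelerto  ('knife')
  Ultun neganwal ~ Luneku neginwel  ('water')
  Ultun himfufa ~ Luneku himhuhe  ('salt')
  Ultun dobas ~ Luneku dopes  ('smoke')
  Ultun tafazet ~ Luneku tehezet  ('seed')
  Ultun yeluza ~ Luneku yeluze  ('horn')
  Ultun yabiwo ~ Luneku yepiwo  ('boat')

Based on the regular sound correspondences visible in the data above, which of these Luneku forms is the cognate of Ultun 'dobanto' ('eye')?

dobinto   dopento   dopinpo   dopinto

dobas ~ dopes — Ultun b corresponds to Luneku p between vowels (before a back vowel).
neganwal ~ neginwel — Ultun a corresponds to Luneku i after a consonant, before a nasal.
Applying these to Ultun 'dobanto':
  dobanto → dopanto   (b→p between vowels (before a back vowel))
  dopanto → dopinto   (a→i after a consonant, before a nasal)
So the Luneku cognate is 'dopinto'.

dopinto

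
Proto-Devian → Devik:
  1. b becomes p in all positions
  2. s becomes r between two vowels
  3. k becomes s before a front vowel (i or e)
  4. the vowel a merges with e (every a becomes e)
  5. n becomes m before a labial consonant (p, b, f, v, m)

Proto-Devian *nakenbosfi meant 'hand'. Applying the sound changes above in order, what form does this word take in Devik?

Devik: start from *nakenbosfi.
  rule 1 (unconditioned shift): nakenbosfi → nakenposfi
  rule 2: no change — nakenposfi
  rule 3 (palatalisation): nakenposfi → nasenposfi
  rule 4 (vowel merger): nasenposfi → nesenposfi
  rule 5 (nasal place assimilation): nesenposfi → nesemposfi
  ⇒ Devik nesemposfi

nesemposfi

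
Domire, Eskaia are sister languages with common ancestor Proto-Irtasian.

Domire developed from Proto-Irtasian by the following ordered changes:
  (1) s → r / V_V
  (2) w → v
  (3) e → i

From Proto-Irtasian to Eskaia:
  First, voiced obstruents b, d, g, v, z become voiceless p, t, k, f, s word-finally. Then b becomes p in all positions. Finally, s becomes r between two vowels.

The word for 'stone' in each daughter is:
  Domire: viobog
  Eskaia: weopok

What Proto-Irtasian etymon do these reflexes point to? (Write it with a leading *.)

*weobog

Position 6: Domire has g, Eskaia has k. Domire preserves g here (none of its changes turn any other segment into g), so the proto-segment is *g.
Position 2: Domire has i, Eskaia has e. Eskaia preserves e here (none of its changes turn any other segment into e), so the proto-segment is *e.
This points to *weobog. Verify forward in each daughter:
Domire: *weobog > veobog > viobog  (by unconditioned shift, vowel merger)
Eskaia: *weobog > weobok > weopok  (by final devoicing, unconditioned shift)
Only *weobog yields all of Domire viobog, Eskaia weopok.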